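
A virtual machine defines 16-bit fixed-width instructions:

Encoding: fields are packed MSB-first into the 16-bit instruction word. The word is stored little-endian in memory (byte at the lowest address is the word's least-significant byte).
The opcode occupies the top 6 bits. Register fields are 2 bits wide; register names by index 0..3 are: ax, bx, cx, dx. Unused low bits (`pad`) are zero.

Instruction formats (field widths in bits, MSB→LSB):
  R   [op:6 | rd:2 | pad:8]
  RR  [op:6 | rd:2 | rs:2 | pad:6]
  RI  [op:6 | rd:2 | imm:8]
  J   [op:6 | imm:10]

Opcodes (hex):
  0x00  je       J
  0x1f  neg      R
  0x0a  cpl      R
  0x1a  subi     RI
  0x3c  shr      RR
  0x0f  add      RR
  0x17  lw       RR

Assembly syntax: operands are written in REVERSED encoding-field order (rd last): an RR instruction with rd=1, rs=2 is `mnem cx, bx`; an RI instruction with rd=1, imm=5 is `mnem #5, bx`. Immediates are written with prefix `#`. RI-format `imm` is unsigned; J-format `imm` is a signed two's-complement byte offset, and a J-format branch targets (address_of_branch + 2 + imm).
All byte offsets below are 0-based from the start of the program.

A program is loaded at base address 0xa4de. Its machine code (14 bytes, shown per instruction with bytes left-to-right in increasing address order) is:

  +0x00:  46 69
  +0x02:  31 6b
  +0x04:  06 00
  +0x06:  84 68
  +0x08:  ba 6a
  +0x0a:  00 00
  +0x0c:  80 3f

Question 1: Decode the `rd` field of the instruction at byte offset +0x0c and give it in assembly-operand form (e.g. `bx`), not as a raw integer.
dx

off 0x0c: read 80 3f as little → 0x3f80
  opcode bits[15:10]=0xf: add/RR
  rd: (w>>8)&0x3=0x3 → dx
  rs: (w>>6)&0x3=0x2 → cx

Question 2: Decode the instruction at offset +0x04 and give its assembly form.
je #6

+0x04: 06 00 ⇒ word 0x0006 (little)
  opcode bits[15:10]=0x0: je/J
  imm@[9:0]=0x6 ⇒ #6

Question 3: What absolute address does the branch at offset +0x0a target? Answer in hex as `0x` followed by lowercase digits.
0xa4ea

+0x0a: 00 00 ⇒ word 0x0000 (little)
  op=0x0000>>10=0x0 ⇒ je (J)
  imm@[9:0]=0x0 ⇒ #0
  target = base 0xa4de + off 0x0a + 2 + imm 0 = 0xa4ea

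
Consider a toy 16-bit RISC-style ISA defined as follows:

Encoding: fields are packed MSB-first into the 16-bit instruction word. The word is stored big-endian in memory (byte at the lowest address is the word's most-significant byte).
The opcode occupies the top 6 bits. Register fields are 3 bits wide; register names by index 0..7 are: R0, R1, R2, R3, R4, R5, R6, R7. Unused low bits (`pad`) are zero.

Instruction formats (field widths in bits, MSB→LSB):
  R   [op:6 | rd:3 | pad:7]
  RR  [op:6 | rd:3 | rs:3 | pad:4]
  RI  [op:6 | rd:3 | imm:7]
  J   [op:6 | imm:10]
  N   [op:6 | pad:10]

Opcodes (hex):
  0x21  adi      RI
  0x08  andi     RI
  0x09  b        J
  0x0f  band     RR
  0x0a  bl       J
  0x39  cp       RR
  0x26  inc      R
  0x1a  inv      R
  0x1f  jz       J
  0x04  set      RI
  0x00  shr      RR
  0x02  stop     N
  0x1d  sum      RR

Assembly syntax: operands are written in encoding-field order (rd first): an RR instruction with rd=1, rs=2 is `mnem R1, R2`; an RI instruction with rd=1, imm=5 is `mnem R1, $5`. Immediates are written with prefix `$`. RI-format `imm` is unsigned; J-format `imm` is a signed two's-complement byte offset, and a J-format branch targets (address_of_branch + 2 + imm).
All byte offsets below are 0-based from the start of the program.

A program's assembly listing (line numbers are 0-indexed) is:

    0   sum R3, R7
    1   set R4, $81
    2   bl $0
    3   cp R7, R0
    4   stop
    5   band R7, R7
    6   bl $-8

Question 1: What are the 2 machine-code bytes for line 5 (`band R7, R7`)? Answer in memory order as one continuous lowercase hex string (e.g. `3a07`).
3ff0

5. band fields op=0xf:6|rd=7:3|rs=7:3|pad=0:4 → word 3ff0h → 3f f0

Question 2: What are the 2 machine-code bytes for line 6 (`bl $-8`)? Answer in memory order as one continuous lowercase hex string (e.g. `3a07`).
L6: bl op=0xa:6|imm=-8:10 ⇒ 0x2bf8 ⇒ big 2b f8

2bf8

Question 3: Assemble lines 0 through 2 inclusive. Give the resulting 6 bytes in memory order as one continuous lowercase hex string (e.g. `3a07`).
75f012512800

L0: sum op=0x1d:6|rd=3:3|rs=7:3|pad=0:4 ⇒ 0x75f0 ⇒ big 75 f0
L1: set op=0x4:6|rd=4:3|imm=81:7 ⇒ 0x1251 ⇒ big 12 51
L2: bl op=0xa:6|imm=0:10 ⇒ 0x2800 ⇒ big 28 00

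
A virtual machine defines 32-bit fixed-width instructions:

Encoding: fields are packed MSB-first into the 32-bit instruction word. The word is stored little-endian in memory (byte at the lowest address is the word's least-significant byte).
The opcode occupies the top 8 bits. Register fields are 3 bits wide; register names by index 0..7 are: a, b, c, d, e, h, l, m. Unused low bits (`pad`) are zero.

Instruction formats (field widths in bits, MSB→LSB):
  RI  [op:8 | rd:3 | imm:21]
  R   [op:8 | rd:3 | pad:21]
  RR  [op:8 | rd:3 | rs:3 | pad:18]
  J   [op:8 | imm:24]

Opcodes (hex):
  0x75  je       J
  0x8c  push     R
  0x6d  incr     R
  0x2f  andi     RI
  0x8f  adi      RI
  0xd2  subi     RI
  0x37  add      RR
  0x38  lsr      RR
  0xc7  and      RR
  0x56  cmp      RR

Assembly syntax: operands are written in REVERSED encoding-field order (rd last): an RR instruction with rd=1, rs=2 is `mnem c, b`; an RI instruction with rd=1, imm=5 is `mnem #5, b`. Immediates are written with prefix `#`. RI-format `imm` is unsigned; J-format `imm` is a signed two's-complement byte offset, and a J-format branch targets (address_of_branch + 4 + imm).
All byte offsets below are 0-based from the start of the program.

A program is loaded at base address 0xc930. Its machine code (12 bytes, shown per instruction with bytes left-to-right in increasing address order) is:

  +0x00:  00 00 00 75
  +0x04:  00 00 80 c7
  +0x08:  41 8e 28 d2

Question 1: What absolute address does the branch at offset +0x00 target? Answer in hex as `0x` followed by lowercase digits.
off 0x00: read 00 00 00 75 as little → 0x75000000
  opcode bits[31:24]=0x75: je/J
  imm: (w>>0)&0xffffff=0x0 → #0
  target = base 0xc930 + off 0x00 + 4 + imm 0 = 0xc934

0xc934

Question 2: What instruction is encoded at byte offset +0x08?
subi #560705, b

@+08  little-endian(41 8e 28 d2) = 0xd2288e41
  top 8b → 0xd2 → subi [RI]
  rd: (w>>21)&0x7=0x1 → b
  imm: (w>>0)&0x1fffff=0x88e41 → #560705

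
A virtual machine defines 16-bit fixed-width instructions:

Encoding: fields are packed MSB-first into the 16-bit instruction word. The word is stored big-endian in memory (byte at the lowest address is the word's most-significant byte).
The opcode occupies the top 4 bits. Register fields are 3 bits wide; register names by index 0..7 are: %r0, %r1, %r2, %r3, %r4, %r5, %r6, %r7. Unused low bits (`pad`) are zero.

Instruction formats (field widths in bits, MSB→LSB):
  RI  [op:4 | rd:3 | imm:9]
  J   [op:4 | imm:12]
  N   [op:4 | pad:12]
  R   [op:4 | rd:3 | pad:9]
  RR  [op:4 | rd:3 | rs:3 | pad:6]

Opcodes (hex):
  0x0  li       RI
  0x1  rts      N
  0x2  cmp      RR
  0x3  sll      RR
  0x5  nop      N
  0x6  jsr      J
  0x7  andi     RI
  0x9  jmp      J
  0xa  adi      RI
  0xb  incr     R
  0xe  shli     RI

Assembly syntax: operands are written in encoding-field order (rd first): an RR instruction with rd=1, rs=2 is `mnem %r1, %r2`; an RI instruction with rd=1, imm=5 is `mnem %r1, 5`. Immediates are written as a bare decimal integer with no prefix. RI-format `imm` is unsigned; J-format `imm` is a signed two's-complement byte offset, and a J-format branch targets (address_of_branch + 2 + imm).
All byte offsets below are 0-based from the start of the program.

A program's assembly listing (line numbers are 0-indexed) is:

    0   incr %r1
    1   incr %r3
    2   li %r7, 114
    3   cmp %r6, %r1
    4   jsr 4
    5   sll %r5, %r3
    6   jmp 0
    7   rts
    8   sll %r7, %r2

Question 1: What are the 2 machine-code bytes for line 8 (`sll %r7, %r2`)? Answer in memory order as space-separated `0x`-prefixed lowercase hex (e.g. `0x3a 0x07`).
0x3e 0x80

line 8 (sll): pack op=0x3:4|rd=7:3|rs=2:3|pad=0:6 = 0x3e80; big→ 3e 80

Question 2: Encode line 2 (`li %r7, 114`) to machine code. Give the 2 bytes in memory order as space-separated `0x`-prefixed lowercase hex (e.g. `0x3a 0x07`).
0x0e 0x72

L2: li op=0x0:4|rd=7:3|imm=114:9 ⇒ 0x0e72 ⇒ big 0e 72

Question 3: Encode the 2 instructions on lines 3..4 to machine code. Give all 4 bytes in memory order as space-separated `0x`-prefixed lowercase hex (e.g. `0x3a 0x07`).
0x2c 0x40 0x60 0x04

L3: cmp op=0x2:4|rd=6:3|rs=1:3|pad=0:6 ⇒ 0x2c40 ⇒ big 2c 40
L4: jsr op=0x6:4|imm=4:12 ⇒ 0x6004 ⇒ big 60 04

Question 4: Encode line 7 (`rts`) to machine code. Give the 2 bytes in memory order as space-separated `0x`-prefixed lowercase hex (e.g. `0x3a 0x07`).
0x10 0x00

line 7 (rts): pack op=0x1:4|pad=0:12 = 0x1000; big→ 10 00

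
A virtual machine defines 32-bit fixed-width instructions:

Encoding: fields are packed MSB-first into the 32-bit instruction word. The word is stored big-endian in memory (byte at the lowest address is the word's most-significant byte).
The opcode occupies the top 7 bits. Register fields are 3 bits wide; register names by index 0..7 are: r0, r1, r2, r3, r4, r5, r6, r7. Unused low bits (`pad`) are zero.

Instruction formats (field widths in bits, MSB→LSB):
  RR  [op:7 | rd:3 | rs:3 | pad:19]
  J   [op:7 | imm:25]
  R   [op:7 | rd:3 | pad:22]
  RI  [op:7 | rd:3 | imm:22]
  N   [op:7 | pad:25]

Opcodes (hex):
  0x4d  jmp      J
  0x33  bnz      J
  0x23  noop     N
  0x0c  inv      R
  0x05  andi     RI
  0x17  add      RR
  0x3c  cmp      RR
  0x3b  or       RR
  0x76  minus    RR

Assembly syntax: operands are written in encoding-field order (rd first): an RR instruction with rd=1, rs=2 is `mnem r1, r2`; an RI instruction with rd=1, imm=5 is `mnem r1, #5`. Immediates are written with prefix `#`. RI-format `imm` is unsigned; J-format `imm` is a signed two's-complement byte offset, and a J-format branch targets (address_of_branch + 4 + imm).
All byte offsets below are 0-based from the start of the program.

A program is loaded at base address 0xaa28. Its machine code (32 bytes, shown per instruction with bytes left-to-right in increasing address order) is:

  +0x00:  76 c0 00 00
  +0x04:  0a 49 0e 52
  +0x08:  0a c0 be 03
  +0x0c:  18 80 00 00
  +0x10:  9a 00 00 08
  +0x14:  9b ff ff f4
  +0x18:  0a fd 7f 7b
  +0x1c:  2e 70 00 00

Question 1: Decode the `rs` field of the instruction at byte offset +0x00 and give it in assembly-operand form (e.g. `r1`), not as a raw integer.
r0

[00] 76 c0 00 00 → 0x76c00000
  opcode bits[31:25]=0x3b: or/RR
  rd: (w>>22)&0x7=0x3 → r3
  rs: (w>>19)&0x7=0x0 → r0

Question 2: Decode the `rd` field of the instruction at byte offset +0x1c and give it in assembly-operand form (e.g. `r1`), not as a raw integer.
r1

+0x1c: 2e 70 00 00 ⇒ word 0x2e700000 (big)
  opcode bits[31:25]=0x17: add/RR
  rd@[24:22]=0x1 ⇒ r1
  rs@[21:19]=0x6 ⇒ r6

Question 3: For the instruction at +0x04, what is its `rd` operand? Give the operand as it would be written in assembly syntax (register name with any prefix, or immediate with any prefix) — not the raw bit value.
@+04  big-endian(0a 49 0e 52) = 0x0a490e52
  top 7b → 0x5 → andi [RI]
  rd: (w>>22)&0x7=0x1 → r1
  imm: (w>>0)&0x3fffff=0x90e52 → #593490

r1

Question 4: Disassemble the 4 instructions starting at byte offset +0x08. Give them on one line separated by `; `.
andi r3, #48643; inv r2; jmp #8; jmp #-12

[08] 0a c0 be 03 → 0x0ac0be03
  opcode bits[31:25]=0x5: andi/RI
  rd: (w>>22)&0x7=0x3 → r3
  imm: (w>>0)&0x3fffff=0xbe03 → #48643
[0c] 18 80 00 00 → 0x18800000
  opcode bits[31:25]=0xc: inv/R
  rd: (w>>22)&0x7=0x2 → r2
[10] 9a 00 00 08 → 0x9a000008
  opcode bits[31:25]=0x4d: jmp/J
  imm: (w>>0)&0x1ffffff=0x8 → #8
[14] 9b ff ff f4 → 0x9bfffff4
  opcode bits[31:25]=0x4d: jmp/J
  imm: (w>>0)&0x1ffffff=0x1fffff4 (s25→-12) → #-12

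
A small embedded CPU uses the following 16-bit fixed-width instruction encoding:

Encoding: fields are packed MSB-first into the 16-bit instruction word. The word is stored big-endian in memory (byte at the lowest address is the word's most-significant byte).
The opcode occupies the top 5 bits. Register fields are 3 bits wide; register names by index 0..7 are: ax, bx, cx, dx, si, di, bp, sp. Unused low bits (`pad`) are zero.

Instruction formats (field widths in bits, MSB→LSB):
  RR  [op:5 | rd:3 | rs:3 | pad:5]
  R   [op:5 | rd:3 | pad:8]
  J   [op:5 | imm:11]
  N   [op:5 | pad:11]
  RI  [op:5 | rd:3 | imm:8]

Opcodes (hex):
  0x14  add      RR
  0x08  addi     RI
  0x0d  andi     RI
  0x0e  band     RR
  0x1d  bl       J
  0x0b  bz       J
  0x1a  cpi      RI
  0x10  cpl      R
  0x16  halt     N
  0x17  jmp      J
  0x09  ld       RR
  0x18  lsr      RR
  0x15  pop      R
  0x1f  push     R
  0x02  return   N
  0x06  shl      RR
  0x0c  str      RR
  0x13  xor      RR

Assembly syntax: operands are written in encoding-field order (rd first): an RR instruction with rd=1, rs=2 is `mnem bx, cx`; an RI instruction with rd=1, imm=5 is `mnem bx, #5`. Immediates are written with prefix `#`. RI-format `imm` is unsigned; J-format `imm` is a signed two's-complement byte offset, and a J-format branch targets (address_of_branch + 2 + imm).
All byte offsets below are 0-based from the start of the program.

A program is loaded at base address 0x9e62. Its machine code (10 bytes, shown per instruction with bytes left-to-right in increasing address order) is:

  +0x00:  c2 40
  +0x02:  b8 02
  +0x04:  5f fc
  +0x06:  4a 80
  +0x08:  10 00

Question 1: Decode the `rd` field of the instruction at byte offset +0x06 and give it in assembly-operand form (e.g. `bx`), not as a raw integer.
cx

+0x06: 4a 80 ⇒ word 0x4a80 (big)
  top 5b → 0x9 → ld [RR]
  [10:8] rd=2 = cx
  [7:5] rs=4 = si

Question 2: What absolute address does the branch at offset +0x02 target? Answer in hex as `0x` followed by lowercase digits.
off 0x02: read b8 02 as big → 0xb802
  top 5b → 0x17 → jmp [J]
  imm@[10:0]=0x2 ⇒ #2
  target = base 0x9e62 + off 0x02 + 2 + imm 2 = 0x9e68

0x9e68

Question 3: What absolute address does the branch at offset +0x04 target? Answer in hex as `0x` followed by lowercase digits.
0x9e64

@+04  big-endian(5f fc) = 0x5ffc
  op=0x5ffc>>11=0xb ⇒ bz (J)
  imm@[10:0]=0x7fc (s11→-4) ⇒ #-4
  target = base 0x9e62 + off 0x04 + 2 + imm -4 = 0x9e64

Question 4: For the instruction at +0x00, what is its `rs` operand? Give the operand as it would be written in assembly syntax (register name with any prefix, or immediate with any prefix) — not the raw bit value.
cx

+0x00: c2 40 ⇒ word 0xc240 (big)
  top 5b → 0x18 → lsr [RR]
  [10:8] rd=2 = cx
  [7:5] rs=2 = cx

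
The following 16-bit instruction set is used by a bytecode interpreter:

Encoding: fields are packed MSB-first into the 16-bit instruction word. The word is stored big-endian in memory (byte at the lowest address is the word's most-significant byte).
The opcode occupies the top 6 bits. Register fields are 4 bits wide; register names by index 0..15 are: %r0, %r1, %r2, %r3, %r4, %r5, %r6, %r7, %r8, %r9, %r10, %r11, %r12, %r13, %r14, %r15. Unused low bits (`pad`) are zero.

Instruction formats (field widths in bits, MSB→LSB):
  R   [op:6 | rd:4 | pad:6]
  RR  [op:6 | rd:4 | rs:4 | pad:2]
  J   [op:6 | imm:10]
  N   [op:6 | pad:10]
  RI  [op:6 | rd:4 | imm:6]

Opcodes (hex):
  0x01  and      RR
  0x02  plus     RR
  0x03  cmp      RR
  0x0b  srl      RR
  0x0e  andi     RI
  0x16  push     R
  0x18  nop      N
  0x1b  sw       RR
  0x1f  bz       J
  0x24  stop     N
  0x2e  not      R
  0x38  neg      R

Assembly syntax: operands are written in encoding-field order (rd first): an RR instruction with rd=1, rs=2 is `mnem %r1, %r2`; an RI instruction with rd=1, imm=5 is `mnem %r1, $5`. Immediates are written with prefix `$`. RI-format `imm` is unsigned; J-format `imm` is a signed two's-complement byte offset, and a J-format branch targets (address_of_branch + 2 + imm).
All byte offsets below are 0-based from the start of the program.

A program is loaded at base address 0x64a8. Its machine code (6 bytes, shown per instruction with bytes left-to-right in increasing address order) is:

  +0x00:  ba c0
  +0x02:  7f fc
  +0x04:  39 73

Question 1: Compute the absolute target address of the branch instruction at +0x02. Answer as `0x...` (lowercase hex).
0x64a8

+0x02: 7f fc ⇒ word 0x7ffc (big)
  top 6b → 0x1f → bz [J]
  imm: (w>>0)&0x3ff=0x3fc (s10→-4) → $-4
  target = base 0x64a8 + off 0x02 + 2 + imm -4 = 0x64a8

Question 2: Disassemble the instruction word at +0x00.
off 0x00: read ba c0 as big → 0xbac0
  top 6b → 0x2e → not [R]
  rd: (w>>6)&0xf=0xb → %r11

not %r11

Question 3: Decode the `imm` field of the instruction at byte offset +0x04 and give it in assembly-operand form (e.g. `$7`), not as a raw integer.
$51

+0x04: 39 73 ⇒ word 0x3973 (big)
  opcode bits[15:10]=0xe: andi/RI
  rd: (w>>6)&0xf=0x5 → %r5
  imm: (w>>0)&0x3f=0x33 → $51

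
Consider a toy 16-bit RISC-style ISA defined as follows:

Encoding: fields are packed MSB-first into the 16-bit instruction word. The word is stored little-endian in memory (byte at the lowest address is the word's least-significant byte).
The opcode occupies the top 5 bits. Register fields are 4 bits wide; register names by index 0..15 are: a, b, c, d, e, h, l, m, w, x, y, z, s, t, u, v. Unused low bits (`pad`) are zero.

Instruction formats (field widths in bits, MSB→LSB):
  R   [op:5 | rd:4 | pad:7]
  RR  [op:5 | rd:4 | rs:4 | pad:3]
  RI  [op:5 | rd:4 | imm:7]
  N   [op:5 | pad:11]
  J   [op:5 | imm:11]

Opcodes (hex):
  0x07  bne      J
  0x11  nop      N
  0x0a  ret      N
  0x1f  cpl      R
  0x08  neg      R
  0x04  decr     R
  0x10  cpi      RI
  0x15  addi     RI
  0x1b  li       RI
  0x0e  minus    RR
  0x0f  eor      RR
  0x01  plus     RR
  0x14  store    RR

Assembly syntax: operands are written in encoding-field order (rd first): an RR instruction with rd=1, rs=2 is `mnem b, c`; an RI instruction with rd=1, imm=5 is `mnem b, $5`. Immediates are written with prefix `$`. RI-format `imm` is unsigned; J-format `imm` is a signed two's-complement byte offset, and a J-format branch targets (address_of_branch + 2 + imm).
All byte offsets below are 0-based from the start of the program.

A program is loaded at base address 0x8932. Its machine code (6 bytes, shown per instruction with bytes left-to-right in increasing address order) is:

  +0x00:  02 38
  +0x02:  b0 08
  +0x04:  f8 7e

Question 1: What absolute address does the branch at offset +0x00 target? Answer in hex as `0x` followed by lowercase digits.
0x8936

@+00  little-endian(02 38) = 0x3802
  opcode bits[15:11]=0x7: bne/J
  [10:0] imm=2 = $2
  target = base 0x8932 + off 0x00 + 2 + imm 2 = 0x8936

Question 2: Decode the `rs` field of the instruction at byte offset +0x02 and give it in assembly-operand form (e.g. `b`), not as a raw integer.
l

off 0x02: read b0 08 as little → 0x08b0
  opcode bits[15:11]=0x1: plus/RR
  rd@[10:7]=0x1 ⇒ b
  rs@[6:3]=0x6 ⇒ l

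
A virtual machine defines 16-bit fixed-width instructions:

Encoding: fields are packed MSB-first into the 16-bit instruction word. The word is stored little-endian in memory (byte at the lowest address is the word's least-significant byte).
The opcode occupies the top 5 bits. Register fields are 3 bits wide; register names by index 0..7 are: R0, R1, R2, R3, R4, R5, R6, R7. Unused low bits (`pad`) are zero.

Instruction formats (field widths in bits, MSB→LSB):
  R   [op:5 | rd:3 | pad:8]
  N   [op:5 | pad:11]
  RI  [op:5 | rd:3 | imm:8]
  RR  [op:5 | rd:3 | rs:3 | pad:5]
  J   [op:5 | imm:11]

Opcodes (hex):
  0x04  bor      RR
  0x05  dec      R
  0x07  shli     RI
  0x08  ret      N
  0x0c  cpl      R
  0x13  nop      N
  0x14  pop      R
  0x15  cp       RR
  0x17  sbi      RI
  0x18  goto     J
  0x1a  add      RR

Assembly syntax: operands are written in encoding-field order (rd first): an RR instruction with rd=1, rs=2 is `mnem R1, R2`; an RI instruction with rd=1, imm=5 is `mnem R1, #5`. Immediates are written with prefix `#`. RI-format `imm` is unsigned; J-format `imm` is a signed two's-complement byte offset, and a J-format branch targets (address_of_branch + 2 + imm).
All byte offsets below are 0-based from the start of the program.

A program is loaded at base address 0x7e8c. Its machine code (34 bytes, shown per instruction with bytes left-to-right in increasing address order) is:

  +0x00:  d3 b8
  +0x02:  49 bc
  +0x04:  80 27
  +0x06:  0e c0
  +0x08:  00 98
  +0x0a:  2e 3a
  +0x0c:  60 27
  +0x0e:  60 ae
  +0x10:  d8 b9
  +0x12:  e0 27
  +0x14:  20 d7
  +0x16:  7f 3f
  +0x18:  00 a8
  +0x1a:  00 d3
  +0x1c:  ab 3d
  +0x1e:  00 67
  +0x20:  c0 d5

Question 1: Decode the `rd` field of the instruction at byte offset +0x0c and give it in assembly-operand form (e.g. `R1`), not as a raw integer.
off 0x0c: read 60 27 as little → 0x2760
  opcode bits[15:11]=0x4: bor/RR
  [10:8] rd=7 = R7
  [7:5] rs=3 = R3

R7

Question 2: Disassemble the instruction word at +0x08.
nop

[08] 00 98 → 0x9800
  op=0x9800>>11=0x13 ⇒ nop (N)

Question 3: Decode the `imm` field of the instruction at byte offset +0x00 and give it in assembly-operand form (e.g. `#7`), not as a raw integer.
#211

off 0x00: read d3 b8 as little → 0xb8d3
  opcode bits[15:11]=0x17: sbi/RI
  [10:8] rd=0 = R0
  [7:0] imm=211 = #211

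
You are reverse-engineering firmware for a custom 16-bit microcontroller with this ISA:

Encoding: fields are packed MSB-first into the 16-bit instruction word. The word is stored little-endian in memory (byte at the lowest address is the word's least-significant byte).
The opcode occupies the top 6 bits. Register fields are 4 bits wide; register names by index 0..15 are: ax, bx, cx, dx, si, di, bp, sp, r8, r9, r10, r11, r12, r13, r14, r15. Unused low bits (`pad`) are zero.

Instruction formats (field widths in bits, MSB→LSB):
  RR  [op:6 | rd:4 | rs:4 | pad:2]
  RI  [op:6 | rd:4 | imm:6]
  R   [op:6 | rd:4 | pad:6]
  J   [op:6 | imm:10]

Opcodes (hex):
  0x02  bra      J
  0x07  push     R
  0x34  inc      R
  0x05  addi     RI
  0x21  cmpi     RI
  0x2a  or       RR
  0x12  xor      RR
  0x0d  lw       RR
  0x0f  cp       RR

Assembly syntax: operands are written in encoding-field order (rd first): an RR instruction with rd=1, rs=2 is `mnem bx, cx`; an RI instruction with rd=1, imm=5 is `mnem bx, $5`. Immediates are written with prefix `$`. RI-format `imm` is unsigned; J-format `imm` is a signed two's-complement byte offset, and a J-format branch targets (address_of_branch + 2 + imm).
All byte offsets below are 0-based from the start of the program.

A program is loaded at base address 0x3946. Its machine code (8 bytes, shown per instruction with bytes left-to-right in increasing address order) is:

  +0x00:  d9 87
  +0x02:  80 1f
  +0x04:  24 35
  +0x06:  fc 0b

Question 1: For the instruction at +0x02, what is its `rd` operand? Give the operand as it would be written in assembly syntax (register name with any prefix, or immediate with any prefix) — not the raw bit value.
r14

off 0x02: read 80 1f as little → 0x1f80
  top 6b → 0x7 → push [R]
  [9:6] rd=14 = r14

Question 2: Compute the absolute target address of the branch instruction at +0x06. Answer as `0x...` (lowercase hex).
0x394a

@+06  little-endian(fc 0b) = 0x0bfc
  opcode bits[15:10]=0x2: bra/J
  imm@[9:0]=0x3fc (s10→-4) ⇒ $-4
  target = base 0x3946 + off 0x06 + 2 + imm -4 = 0x394a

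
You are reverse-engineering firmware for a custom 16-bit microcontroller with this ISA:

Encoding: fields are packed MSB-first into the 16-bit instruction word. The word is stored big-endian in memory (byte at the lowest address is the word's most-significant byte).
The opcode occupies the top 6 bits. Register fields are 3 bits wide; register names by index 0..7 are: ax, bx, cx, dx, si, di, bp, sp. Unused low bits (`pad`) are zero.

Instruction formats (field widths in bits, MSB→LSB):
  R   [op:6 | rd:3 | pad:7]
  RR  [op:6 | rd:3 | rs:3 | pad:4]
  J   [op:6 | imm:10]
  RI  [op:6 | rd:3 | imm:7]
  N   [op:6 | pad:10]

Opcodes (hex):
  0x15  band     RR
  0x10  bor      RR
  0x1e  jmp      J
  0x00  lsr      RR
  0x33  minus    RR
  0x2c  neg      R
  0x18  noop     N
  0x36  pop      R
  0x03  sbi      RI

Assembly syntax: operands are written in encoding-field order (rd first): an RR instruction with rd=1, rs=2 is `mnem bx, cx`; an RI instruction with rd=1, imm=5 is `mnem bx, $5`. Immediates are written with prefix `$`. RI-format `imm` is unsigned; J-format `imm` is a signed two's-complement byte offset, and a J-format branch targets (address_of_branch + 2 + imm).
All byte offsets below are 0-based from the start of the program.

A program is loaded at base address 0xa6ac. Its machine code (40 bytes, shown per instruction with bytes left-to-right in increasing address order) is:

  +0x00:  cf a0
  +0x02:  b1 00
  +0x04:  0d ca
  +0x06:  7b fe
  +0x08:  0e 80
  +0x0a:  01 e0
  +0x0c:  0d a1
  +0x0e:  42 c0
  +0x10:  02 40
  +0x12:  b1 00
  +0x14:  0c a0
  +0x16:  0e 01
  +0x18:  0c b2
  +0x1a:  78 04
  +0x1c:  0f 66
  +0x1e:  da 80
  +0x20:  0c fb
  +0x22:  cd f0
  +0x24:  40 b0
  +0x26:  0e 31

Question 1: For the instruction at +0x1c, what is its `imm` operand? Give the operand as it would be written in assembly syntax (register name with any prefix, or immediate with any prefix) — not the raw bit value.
$102

off 0x1c: read 0f 66 as big → 0x0f66
  top 6b → 0x3 → sbi [RI]
  rd: (w>>7)&0x7=0x6 → bp
  imm: (w>>0)&0x7f=0x66 → $102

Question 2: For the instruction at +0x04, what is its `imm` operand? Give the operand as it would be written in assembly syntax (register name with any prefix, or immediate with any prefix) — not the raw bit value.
[04] 0d ca → 0x0dca
  opcode bits[15:10]=0x3: sbi/RI
  rd: (w>>7)&0x7=0x3 → dx
  imm: (w>>0)&0x7f=0x4a → $74

$74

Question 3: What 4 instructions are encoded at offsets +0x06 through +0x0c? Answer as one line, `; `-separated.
jmp $-2; sbi di, $0; lsr dx, bp; sbi dx, $33

[06] 7b fe → 0x7bfe
  top 6b → 0x1e → jmp [J]
  imm: (w>>0)&0x3ff=0x3fe (s10→-2) → $-2
[08] 0e 80 → 0x0e80
  top 6b → 0x3 → sbi [RI]
  rd: (w>>7)&0x7=0x5 → di
  imm: (w>>0)&0x7f=0x0 → $0
[0a] 01 e0 → 0x01e0
  top 6b → 0x0 → lsr [RR]
  rd: (w>>7)&0x7=0x3 → dx
  rs: (w>>4)&0x7=0x6 → bp
[0c] 0d a1 → 0x0da1
  top 6b → 0x3 → sbi [RI]
  rd: (w>>7)&0x7=0x3 → dx
  imm: (w>>0)&0x7f=0x21 → $33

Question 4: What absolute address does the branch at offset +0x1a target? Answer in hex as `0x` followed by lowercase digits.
0xa6cc

@+1a  big-endian(78 04) = 0x7804
  op=0x7804>>10=0x1e ⇒ jmp (J)
  imm@[9:0]=0x4 ⇒ $4
  target = base 0xa6ac + off 0x1a + 2 + imm 4 = 0xa6cc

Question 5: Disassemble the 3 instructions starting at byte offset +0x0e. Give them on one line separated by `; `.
+0x0e: 42 c0 ⇒ word 0x42c0 (big)
  op=0x42c0>>10=0x10 ⇒ bor (RR)
  rd: (w>>7)&0x7=0x5 → di
  rs: (w>>4)&0x7=0x4 → si
+0x10: 02 40 ⇒ word 0x0240 (big)
  op=0x0240>>10=0x0 ⇒ lsr (RR)
  rd: (w>>7)&0x7=0x4 → si
  rs: (w>>4)&0x7=0x4 → si
+0x12: b1 00 ⇒ word 0xb100 (big)
  op=0xb100>>10=0x2c ⇒ neg (R)
  rd: (w>>7)&0x7=0x2 → cx

bor di, si; lsr si, si; neg cx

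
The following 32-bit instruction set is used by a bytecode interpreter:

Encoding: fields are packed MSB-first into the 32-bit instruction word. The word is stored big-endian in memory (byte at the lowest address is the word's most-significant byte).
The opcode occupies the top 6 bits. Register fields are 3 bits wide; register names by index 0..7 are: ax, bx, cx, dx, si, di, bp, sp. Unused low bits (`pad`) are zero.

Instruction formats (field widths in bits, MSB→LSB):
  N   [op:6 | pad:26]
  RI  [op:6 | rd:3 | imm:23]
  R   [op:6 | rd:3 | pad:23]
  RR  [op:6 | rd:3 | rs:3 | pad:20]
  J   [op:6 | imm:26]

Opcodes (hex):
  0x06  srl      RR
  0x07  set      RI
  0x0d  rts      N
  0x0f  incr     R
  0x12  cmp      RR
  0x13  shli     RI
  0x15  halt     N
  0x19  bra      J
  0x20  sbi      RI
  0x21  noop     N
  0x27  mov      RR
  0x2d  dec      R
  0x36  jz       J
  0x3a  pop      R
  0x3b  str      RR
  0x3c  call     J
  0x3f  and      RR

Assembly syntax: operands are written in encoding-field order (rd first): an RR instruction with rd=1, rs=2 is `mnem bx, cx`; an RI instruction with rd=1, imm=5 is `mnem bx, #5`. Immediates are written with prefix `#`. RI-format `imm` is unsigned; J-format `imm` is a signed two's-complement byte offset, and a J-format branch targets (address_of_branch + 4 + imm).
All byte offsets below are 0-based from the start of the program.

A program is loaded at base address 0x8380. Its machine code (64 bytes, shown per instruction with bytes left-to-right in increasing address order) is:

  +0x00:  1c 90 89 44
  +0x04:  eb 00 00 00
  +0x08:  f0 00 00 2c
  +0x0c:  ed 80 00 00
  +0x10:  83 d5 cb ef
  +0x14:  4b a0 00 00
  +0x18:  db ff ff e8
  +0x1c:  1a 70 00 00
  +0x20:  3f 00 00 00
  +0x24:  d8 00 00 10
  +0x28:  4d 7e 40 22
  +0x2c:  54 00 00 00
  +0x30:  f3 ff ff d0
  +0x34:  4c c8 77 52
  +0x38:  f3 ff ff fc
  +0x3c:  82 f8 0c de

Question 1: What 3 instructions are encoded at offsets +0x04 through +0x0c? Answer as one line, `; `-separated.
pop bp; call #44; str dx, ax

[04] eb 00 00 00 → 0xeb000000
  top 6b → 0x3a → pop [R]
  rd@[25:23]=0x6 ⇒ bp
[08] f0 00 00 2c → 0xf000002c
  top 6b → 0x3c → call [J]
  imm@[25:0]=0x2c ⇒ #44
[0c] ed 80 00 00 → 0xed800000
  top 6b → 0x3b → str [RR]
  rd@[25:23]=0x3 ⇒ dx
  rs@[22:20]=0x0 ⇒ ax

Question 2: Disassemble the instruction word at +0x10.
sbi sp, #5622767

@+10  big-endian(83 d5 cb ef) = 0x83d5cbef
  top 6b → 0x20 → sbi [RI]
  rd: (w>>23)&0x7=0x7 → sp
  imm: (w>>0)&0x7fffff=0x55cbef → #5622767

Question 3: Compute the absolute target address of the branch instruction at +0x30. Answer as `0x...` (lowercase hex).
0x8384

[30] f3 ff ff d0 → 0xf3ffffd0
  opcode bits[31:26]=0x3c: call/J
  [25:0] imm=67108816 (s26→-48) = #-48
  target = base 0x8380 + off 0x30 + 4 + imm -48 = 0x8384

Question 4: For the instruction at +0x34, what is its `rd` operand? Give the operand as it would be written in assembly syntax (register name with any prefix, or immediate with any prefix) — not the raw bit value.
@+34  big-endian(4c c8 77 52) = 0x4cc87752
  opcode bits[31:26]=0x13: shli/RI
  rd@[25:23]=0x1 ⇒ bx
  imm@[22:0]=0x487752 ⇒ #4749138

bx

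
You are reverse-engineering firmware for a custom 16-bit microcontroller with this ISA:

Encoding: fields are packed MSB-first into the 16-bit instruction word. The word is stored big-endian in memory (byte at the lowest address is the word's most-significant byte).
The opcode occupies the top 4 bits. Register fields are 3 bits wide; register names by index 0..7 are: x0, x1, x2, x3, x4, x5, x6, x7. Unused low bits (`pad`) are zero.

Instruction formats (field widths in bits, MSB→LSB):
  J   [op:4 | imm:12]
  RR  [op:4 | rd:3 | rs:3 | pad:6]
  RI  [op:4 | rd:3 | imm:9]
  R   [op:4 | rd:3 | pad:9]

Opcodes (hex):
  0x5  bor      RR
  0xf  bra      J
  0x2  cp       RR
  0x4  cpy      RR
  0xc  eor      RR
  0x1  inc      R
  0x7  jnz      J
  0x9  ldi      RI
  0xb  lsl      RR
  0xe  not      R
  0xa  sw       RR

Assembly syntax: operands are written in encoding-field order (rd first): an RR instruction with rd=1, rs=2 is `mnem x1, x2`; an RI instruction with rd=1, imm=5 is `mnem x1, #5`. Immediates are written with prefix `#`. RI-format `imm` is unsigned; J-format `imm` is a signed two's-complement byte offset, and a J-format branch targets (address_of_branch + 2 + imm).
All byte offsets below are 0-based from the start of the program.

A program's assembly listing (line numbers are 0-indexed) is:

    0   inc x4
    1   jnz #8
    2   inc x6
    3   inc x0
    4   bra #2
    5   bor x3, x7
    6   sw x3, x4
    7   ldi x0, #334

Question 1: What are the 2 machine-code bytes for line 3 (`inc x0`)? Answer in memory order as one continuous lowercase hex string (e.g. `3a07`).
1000

3. inc fields op=0x1:4|rd=0:3|pad=0:9 → word 1000h → 10 00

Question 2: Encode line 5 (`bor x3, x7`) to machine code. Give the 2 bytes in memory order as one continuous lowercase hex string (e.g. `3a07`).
57c0

5. bor fields op=0x5:4|rd=3:3|rs=7:3|pad=0:6 → word 57c0h → 57 c0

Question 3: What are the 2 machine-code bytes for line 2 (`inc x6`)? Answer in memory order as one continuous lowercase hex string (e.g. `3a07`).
line 2 (inc): pack op=0x1:4|rd=6:3|pad=0:9 = 0x1c00; big→ 1c 00

1c00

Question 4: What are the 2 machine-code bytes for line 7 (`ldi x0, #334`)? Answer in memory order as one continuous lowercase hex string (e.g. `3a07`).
7. ldi fields op=0x9:4|rd=0:3|imm=334:9 → word 914eh → 91 4e

914e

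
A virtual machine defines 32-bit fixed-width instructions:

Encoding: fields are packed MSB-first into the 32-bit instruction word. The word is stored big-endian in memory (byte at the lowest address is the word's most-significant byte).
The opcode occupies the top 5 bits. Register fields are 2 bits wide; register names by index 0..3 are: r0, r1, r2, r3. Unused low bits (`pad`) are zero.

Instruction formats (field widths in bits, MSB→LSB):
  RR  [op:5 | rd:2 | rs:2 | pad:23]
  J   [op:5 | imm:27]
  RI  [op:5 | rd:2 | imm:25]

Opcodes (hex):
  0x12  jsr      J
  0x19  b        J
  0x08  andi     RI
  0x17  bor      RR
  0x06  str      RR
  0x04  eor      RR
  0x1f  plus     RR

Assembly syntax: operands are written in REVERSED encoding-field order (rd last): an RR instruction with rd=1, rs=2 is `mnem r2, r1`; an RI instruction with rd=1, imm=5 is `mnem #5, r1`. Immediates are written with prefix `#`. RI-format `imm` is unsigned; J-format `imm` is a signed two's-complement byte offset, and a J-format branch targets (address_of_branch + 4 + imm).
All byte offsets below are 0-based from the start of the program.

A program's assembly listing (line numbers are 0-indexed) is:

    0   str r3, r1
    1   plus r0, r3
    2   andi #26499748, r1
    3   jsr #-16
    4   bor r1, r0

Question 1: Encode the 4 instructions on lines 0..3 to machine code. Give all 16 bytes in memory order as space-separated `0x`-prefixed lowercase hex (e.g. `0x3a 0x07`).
line 0 (str): pack op=0x6:5|rd=1:2|rs=3:2|pad=0:23 = 0x33800000; big→ 33 80 00 00
line 1 (plus): pack op=0x1f:5|rd=3:2|rs=0:2|pad=0:23 = 0xfe000000; big→ fe 00 00 00
line 2 (andi): pack op=0x8:5|rd=1:2|imm=26499748:25 = 0x43945aa4; big→ 43 94 5a a4
line 3 (jsr): pack op=0x12:5|imm=-16:27 = 0x97fffff0; big→ 97 ff ff f0

0x33 0x80 0x00 0x00 0xfe 0x00 0x00 0x00 0x43 0x94 0x5a 0xa4 0x97 0xff 0xff 0xf0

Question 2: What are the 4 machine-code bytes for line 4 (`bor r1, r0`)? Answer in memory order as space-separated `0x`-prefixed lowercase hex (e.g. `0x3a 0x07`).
line 4 (bor): pack op=0x17:5|rd=0:2|rs=1:2|pad=0:23 = 0xb8800000; big→ b8 80 00 00

0xb8 0x80 0x00 0x00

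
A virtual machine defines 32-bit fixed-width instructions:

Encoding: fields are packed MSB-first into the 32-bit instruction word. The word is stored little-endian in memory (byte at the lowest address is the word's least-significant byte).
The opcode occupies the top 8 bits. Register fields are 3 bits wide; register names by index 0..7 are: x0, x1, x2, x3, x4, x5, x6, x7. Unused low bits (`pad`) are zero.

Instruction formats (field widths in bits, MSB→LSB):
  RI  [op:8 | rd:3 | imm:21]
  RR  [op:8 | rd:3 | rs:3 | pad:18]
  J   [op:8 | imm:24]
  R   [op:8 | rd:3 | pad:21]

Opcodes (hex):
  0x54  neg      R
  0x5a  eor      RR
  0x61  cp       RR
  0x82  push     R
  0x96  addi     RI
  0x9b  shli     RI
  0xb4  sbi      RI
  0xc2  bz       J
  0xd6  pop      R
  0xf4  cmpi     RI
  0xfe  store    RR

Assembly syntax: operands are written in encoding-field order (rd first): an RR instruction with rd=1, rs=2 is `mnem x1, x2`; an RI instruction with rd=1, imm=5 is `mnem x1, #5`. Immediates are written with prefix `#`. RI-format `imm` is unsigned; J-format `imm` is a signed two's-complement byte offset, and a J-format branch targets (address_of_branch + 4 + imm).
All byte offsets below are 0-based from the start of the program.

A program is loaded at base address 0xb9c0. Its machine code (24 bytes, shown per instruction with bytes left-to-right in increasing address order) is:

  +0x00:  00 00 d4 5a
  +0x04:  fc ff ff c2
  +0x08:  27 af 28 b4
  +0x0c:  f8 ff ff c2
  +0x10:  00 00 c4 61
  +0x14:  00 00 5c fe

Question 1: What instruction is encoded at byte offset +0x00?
eor x6, x5

[00] 00 00 d4 5a → 0x5ad40000
  opcode bits[31:24]=0x5a: eor/RR
  rd@[23:21]=0x6 ⇒ x6
  rs@[20:18]=0x5 ⇒ x5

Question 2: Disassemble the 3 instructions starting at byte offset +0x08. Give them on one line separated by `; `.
+0x08: 27 af 28 b4 ⇒ word 0xb428af27 (little)
  opcode bits[31:24]=0xb4: sbi/RI
  rd@[23:21]=0x1 ⇒ x1
  imm@[20:0]=0x8af27 ⇒ #569127
+0x0c: f8 ff ff c2 ⇒ word 0xc2fffff8 (little)
  opcode bits[31:24]=0xc2: bz/J
  imm@[23:0]=0xfffff8 (s24→-8) ⇒ #-8
+0x10: 00 00 c4 61 ⇒ word 0x61c40000 (little)
  opcode bits[31:24]=0x61: cp/RR
  rd@[23:21]=0x6 ⇒ x6
  rs@[20:18]=0x1 ⇒ x1

sbi x1, #569127; bz #-8; cp x6, x1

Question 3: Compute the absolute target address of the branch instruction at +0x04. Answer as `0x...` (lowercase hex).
0xb9c4

off 0x04: read fc ff ff c2 as little → 0xc2fffffc
  top 8b → 0xc2 → bz [J]
  imm: (w>>0)&0xffffff=0xfffffc (s24→-4) → #-4
  target = base 0xb9c0 + off 0x04 + 4 + imm -4 = 0xb9c4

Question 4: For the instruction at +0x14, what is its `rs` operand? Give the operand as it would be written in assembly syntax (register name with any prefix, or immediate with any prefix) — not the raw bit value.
x7

[14] 00 00 5c fe → 0xfe5c0000
  op=0xfe5c0000>>24=0xfe ⇒ store (RR)
  [23:21] rd=2 = x2
  [20:18] rs=7 = x7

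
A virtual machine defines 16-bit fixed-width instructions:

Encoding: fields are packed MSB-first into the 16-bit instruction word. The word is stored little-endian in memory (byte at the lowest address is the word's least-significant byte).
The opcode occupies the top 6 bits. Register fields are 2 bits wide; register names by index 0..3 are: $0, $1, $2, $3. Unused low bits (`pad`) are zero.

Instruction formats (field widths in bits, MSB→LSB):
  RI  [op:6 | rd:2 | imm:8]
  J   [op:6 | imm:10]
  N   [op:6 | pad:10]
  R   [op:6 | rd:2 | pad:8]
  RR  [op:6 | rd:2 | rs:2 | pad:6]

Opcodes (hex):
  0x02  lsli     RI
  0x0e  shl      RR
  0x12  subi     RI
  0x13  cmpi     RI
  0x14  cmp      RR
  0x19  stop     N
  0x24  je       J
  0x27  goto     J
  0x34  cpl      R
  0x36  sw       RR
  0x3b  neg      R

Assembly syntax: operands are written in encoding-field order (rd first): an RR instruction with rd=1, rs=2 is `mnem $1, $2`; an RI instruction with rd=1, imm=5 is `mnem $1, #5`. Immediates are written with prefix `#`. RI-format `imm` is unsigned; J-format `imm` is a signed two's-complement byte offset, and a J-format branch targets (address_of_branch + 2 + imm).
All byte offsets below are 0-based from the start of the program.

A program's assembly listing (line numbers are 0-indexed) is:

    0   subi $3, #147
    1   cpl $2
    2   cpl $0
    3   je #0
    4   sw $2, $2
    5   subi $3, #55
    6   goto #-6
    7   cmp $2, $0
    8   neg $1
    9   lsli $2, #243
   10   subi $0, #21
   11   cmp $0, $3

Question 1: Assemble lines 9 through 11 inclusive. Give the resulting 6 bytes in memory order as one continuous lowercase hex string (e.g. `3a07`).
9. lsli fields op=0x2:6|rd=2:2|imm=243:8 → word 0af3h → f3 0a
10. subi fields op=0x12:6|rd=0:2|imm=21:8 → word 4815h → 15 48
11. cmp fields op=0x14:6|rd=0:2|rs=3:2|pad=0:6 → word 50c0h → c0 50

f30a1548c050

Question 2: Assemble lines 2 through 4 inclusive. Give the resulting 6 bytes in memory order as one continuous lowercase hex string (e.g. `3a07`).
2. cpl fields op=0x34:6|rd=0:2|pad=0:8 → word d000h → 00 d0
3. je fields op=0x24:6|imm=0:10 → word 9000h → 00 90
4. sw fields op=0x36:6|rd=2:2|rs=2:2|pad=0:6 → word da80h → 80 da

00d0009080da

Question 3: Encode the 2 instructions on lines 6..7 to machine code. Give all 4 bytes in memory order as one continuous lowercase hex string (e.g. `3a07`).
L6: goto op=0x27:6|imm=-6:10 ⇒ 0x9ffa ⇒ little fa 9f
L7: cmp op=0x14:6|rd=2:2|rs=0:2|pad=0:6 ⇒ 0x5200 ⇒ little 00 52

fa9f0052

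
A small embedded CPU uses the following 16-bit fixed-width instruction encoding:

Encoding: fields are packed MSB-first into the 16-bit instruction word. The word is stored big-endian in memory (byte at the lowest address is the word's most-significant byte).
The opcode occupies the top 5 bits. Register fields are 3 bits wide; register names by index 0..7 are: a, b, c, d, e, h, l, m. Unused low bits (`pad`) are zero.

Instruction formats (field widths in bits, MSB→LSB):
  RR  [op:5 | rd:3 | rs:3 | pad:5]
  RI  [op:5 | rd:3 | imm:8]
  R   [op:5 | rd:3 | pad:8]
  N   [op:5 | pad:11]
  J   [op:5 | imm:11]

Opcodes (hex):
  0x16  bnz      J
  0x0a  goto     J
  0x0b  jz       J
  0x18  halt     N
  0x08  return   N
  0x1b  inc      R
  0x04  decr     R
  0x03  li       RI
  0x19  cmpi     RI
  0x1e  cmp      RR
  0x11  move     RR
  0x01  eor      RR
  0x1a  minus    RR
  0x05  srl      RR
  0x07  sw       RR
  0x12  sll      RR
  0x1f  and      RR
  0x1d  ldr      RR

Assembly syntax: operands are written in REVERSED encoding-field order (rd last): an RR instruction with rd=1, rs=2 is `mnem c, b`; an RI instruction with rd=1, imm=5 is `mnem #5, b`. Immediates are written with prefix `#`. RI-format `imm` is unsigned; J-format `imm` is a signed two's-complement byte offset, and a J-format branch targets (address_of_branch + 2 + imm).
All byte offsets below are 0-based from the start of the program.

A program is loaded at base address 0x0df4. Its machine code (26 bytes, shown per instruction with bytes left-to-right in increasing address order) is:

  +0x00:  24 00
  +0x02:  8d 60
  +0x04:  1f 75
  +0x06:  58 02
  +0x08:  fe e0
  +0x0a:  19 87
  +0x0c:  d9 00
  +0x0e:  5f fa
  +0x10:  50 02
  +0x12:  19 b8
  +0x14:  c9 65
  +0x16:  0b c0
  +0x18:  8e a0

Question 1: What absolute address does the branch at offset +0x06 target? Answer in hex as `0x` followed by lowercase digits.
[06] 58 02 → 0x5802
  op=0x5802>>11=0xb ⇒ jz (J)
  [10:0] imm=2 = #2
  target = base 0x0df4 + off 0x06 + 2 + imm 2 = 0x0dfe

0x0dfe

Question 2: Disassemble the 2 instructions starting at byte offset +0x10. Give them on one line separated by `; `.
goto #2; li #184, b

[10] 50 02 → 0x5002
  op=0x5002>>11=0xa ⇒ goto (J)
  imm@[10:0]=0x2 ⇒ #2
[12] 19 b8 → 0x19b8
  op=0x19b8>>11=0x3 ⇒ li (RI)
  rd@[10:8]=0x1 ⇒ b
  imm@[7:0]=0xb8 ⇒ #184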